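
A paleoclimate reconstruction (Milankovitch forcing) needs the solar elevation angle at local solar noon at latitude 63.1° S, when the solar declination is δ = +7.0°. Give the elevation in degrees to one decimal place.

At local noon the hour angle is zero, so the zenith angle equals |φ − δ| = |-63.1° − (+7.000°)| = 70.100°.
Elevation = 90° − 70.100° = 19.9°.

19.9°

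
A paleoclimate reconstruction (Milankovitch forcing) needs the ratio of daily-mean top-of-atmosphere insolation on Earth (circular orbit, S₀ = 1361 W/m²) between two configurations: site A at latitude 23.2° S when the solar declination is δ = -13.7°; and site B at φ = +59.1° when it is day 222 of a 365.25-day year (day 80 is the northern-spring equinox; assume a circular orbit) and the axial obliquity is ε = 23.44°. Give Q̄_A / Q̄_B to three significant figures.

— Configuration A (φ=-23.2°):
cos H₀ = −tan(-23.2°) tan(-13.700°) = -0.1045, H₀ = 1.6755 rad.
Bracket: H₀ sin φ sin δ + cos φ cos δ sin H₀ = 1.6755×-0.39394×-0.23684 + 0.91914×0.97155×0.99453 = 0.156325 + 0.888106 = 1.044431.
Q̄ = (S₀/π) × [bracket] = (1361/π) × 1.044431 = 452.47 W/m².
— Configuration B (φ=+59.1°):
Solar longitude: λ_s = 360° × (222 − 80)/365.25 = 139.959°.
sin δ = sin 23.44° × sin 139.959° = 0.25591, so δ = +14.828°.
cos H₀ = −tan(+59.1°) tan(+14.828°) = -0.4423, H₀ = 2.0290 rad.
Bracket: H₀ sin φ sin δ + cos φ cos δ sin H₀ = 2.0290×0.85806×0.25591 + 0.51354×0.96670×0.89685 = 0.445540 + 0.445231 = 0.890771.
Q̄ = (S₀/π) × [bracket] = (1361/π) × 0.890771 = 385.90 W/m².
Ratio Q̄_A / Q̄_B = 452.47 / 385.90 = 1.173.

Q̄_A / Q̄_B ≈ 1.17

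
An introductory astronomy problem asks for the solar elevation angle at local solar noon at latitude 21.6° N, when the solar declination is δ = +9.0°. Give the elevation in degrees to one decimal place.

At local noon the hour angle is zero, so the zenith angle equals |ϕ − δ| = |+21.6° − (+9.000°)| = 12.600°.
Elevation = 90° − 12.600° = 77.4°.

77.4°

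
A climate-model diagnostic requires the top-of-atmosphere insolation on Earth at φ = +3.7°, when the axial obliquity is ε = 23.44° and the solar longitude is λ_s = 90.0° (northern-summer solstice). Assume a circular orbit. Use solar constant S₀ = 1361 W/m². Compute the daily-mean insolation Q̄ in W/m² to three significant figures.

Solar declination: sin δ = sin ε · sin λ_s = sin 23.44° × sin 90.0° = 0.39779, so δ = +23.440°.
cos H₀ = −tan(+3.7°) tan(+23.440°) = -0.0280, H₀ = 1.5988 rad.
Bracket: H₀ sin φ sin δ + cos φ cos δ sin H₀ = 1.5988×0.06453×0.39779 + 0.99792×0.91748×0.99961 = 0.041040 + 0.915215 = 0.956255.
Q̄ = (S₀/π) × [bracket] = (1361/π) × 0.956255 = 414.3 W/m².

Q̄ ≈ 414 W/m²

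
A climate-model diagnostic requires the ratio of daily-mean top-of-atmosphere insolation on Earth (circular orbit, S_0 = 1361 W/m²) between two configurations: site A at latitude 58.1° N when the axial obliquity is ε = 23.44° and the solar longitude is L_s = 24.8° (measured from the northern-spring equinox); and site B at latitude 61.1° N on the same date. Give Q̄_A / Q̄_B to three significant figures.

Q̄_A / Q̄_B ≈ 1.05

— Configuration A (ϕ=+58.1°):
Solar declination: sin δ = sin ε · sin L_s = sin 23.44° × sin 24.8° = 0.16685, so δ = +9.605°.
cos h₀ = −tan(+58.1°) tan(+9.605°) = -0.2719, h₀ = 1.8461 rad.
Bracket: h₀ sin ϕ sin δ + cos ϕ cos δ sin h₀ = 1.8461×0.84897×0.16685 + 0.52844×0.98598×0.96233 = 0.261501 + 0.501404 = 0.762905.
Q̄ = (S_0/π) × [bracket] = (1361/π) × 0.762905 = 330.51 W/m².
— Configuration B (ϕ=+61.1°):
cos h₀ = −tan(+61.1°) tan(+9.605°) = -0.3066, h₀ = 1.8824 rad.
Bracket: h₀ sin ϕ sin δ + cos ϕ cos δ sin h₀ = 1.8824×0.87546×0.16685 + 0.48328×0.98598×0.95185 = 0.274963 + 0.453561 = 0.728524.
Q̄ = (S_0/π) × [bracket] = (1361/π) × 0.728524 = 315.61 W/m².
Ratio Q̄_A / Q̄_B = 330.51 / 315.61 = 1.047.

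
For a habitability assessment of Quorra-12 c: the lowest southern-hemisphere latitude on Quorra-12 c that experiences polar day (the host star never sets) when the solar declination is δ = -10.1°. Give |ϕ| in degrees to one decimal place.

|ϕ| = 79.9°

Polar day requires cos h₀ = −tan ϕ tan δ ≤ −1, i.e. tan ϕ tan δ ≥ 1.
The boundary is |tan ϕ| · |tan δ| = 1, so |ϕ| = 90° − |δ| = 90° − 10.1° = 79.9° in the southern hemisphere.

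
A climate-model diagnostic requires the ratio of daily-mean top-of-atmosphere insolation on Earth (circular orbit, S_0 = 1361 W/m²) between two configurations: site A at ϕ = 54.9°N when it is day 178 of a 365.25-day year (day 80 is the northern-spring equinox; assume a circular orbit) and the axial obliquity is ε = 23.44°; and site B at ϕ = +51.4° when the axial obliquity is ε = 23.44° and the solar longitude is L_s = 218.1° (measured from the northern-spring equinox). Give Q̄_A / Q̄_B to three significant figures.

Q̄_A / Q̄_B ≈ 3.41

— Configuration A (ϕ=+54.9°):
Solar longitude: L_s = 360° × (178 − 80)/365.25 = 96.591°.
sin δ = sin 23.44° × sin 96.591° = 0.39516, so δ = +23.276°.
cos h₀ = −tan(+54.9°) tan(+23.276°) = -0.6121, h₀ = 2.2295 rad.
Bracket: h₀ sin ϕ sin δ + cos ϕ cos δ sin h₀ = 2.2295×0.81815×0.39516 + 0.57501×0.91861×0.79080 = 0.720798 + 0.417708 = 1.138506.
Q̄ = (S_0/π) × [bracket] = (1361/π) × 1.138506 = 493.22 W/m².
— Configuration B (ϕ=+51.4°):
Solar declination: sin δ = sin ε · sin L_s = sin 23.44° × sin 218.1° = -0.24545, so δ = -14.208°.
cos h₀ = −tan(+51.4°) tan(-14.208°) = 0.3172, h₀ = 1.2481 rad.
Bracket: h₀ sin ϕ sin δ + cos ϕ cos δ sin h₀ = 1.2481×0.78152×-0.24545 + 0.62388×0.96941×0.94837 = -0.239416 + 0.573570 = 0.334154.
Q̄ = (S_0/π) × [bracket] = (1361/π) × 0.334154 = 144.76 W/m².
Ratio Q̄_A / Q̄_B = 493.22 / 144.76 = 3.407.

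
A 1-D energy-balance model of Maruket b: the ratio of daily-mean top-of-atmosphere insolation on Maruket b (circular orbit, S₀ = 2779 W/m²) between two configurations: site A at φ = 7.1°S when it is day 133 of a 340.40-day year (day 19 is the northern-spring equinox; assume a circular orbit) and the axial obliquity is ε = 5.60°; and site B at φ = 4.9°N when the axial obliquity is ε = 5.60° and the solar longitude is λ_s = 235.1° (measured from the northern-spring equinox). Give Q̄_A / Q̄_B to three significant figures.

— Configuration A (φ=-7.1°):
Solar longitude: λ_s = 360° × (133 − 19)/340.40 = 120.564°.
sin δ = sin 5.60° × sin 120.564° = 0.08402, so δ = +4.820°.
cos H₀ = −tan(-7.1°) tan(+4.820°) = 0.0105, H₀ = 1.5603 rad.
Bracket: H₀ sin φ sin δ + cos φ cos δ sin H₀ = 1.5603×-0.12360×0.08402 + 0.99233×0.99646×0.99994 = -0.016204 + 0.988758 = 0.972554.
Q̄ = (S₀/π) × [bracket] = (2779/π) × 0.972554 = 860.30 W/m².
— Configuration B (φ=+4.9°):
Solar declination: sin δ = sin ε · sin λ_s = sin 5.60° × sin 235.1° = -0.08003, so δ = -4.590°.
cos H₀ = −tan(+4.9°) tan(-4.590°) = 0.0069, H₀ = 1.5639 rad.
Bracket: H₀ sin φ sin δ + cos φ cos δ sin H₀ = 1.5639×0.08542×-0.08003 + 0.99635×0.99679×0.99998 = -0.010691 + 0.993132 = 0.982441.
Q̄ = (S₀/π) × [bracket] = (2779/π) × 0.982441 = 869.05 W/m².
Ratio Q̄_A / Q̄_B = 860.30 / 869.05 = 0.9899.

Q̄_A / Q̄_B ≈ 0.990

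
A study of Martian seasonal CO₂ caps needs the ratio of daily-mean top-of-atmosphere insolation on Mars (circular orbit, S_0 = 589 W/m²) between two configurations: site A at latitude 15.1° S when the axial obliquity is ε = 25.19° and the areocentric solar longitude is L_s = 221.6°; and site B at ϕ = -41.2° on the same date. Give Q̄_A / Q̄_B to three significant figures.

Q̄_A / Q̄_B ≈ 1.01

— Configuration A (ϕ=-15.1°):
sin δ = sin 25.19° × sin 221.6° = -0.28258, so δ = -16.414°.
cos h₀ = −tan(-15.1°) tan(-16.414°) = -0.0795, h₀ = 1.6504 rad.
Bracket: h₀ sin ϕ sin δ + cos ϕ cos δ sin h₀ = 1.6504×-0.26050×-0.28258 + 0.96547×0.95924×0.99684 = 0.121489 + 0.923191 = 1.044680.
Q̄ = (S_0/π) × [bracket] = (589/π) × 1.044680 = 195.86 W/m².
— Configuration B (ϕ=-41.2°):
cos h₀ = −tan(-41.2°) tan(-16.414°) = -0.2579, h₀ = 1.8316 rad.
Bracket: h₀ sin ϕ sin δ + cos ϕ cos δ sin h₀ = 1.8316×-0.65869×-0.28258 + 0.75241×0.95924×0.96617 = 0.340921 + 0.697325 = 1.038246.
Q̄ = (S_0/π) × [bracket] = (589/π) × 1.038246 = 194.66 W/m².
Ratio Q̄_A / Q̄_B = 195.86 / 194.66 = 1.006.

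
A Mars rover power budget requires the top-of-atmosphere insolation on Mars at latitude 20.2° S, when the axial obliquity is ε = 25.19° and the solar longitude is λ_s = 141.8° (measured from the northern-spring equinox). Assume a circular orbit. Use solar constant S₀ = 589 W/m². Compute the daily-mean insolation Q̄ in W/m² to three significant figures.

Q̄ ≈ 144 W/m²

Solar declination: sin δ = sin ε · sin λ_s = sin 25.19° × sin 141.8° = 0.26321, so δ = +15.260°.
cos H₀ = −tan(-20.2°) tan(+15.260°) = 0.1004, H₀ = 1.4702 rad.
Bracket: H₀ sin φ sin δ + cos φ cos δ sin H₀ = 1.4702×-0.34530×0.26321 + 0.93849×0.96474×0.99495 = -0.133621 + 0.900827 = 0.767206.
Q̄ = (S₀/π) × [bracket] = (589/π) × 0.767206 = 143.8 W/m².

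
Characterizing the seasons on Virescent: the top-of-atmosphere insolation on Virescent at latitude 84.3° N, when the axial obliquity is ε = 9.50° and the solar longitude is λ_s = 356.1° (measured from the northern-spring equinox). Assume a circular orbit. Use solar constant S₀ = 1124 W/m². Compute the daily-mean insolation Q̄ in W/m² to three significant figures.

Solar declination: sin δ = sin ε · sin λ_s = sin 9.50° × sin 356.1° = -0.01123, so δ = -0.643°.
cos H₀ = −tan(+84.3°) tan(-0.643°) = 0.1125, H₀ = 1.4581 rad.
Bracket: H₀ sin φ sin δ + cos φ cos δ sin H₀ = 1.4581×0.99506×-0.01123 + 0.09932×0.99994×0.99365 = -0.016294 + 0.098683 = 0.082389.
Q̄ = (S₀/π) × [bracket] = (1124/π) × 0.082389 = 29.48 W/m².

Q̄ ≈ 29.5 W/m²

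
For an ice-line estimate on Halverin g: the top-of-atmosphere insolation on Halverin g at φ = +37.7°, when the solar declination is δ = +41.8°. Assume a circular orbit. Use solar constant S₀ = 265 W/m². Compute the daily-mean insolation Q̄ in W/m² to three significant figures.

Q̄ ≈ 116 W/m²

cos H₀ = −tan(+37.7°) tan(+41.800°) = -0.6910, H₀ = 2.3337 rad.
Bracket: H₀ sin φ sin δ + cos φ cos δ sin H₀ = 2.3337×0.61153×0.66653 + 0.79122×0.74548×0.72282 = 0.951223 + 0.426347 = 1.377570.
Q̄ = (S₀/π) × [bracket] = (265/π) × 1.377570 = 116.2 W/m².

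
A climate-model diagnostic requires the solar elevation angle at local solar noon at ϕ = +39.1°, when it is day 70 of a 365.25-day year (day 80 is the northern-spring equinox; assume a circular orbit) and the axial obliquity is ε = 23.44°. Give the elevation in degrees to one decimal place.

47.0°

Solar longitude: L_s = 360° × (70 − 80)/365.25 = -9.856°, i.e. -9.856° + 360° = 350.144°.
sin δ = sin 23.44° × sin 350.144° = -0.06809, so δ = -3.904°.
At local noon the hour angle is zero, so the zenith angle equals |ϕ − δ| = |+39.1° − (-3.904°)| = 43.004°.
Elevation = 90° − 43.004° = 47.0°.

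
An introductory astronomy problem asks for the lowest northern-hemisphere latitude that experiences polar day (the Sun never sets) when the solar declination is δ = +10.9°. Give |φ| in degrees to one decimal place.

|φ| = 79.1°

Polar day requires cos H₀ = −tan φ tan δ ≤ −1, i.e. tan φ tan δ ≥ 1.
The boundary is |tan φ| · |tan δ| = 1, so |φ| = 90° − |δ| = 90° − 10.9° = 79.1° in the northern hemisphere.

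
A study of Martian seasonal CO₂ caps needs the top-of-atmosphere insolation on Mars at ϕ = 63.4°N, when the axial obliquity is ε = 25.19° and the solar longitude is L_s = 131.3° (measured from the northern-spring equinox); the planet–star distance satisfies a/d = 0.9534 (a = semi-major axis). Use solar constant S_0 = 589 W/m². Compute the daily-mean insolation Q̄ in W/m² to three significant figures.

Q̄ ≈ 166 W/m²

Solar declination: sin δ = sin ε · sin L_s = sin 25.19° × sin 131.3° = 0.31975, so δ = +18.648°.
cos h₀ = −tan(+63.4°) tan(+18.648°) = -0.6739, h₀ = 2.3103 rad.
Bracket: h₀ sin ϕ sin δ + cos ϕ cos δ sin h₀ = 2.3103×0.89415×0.31975 + 0.44776×0.94750×0.73881 = 0.660525 + 0.313442 = 0.973967.
Inverse-square distance factor (a/d)² = 0.9534² = 0.908972.
Q̄ = (S_0/π) × 0.908972 × [bracket] = (589/π) × 0.908972 × 0.973967 = 166.0 W/m².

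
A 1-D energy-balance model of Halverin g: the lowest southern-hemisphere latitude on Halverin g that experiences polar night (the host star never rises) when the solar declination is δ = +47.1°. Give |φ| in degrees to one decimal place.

|φ| = 42.9°

Polar night requires cos H₀ = −tan φ tan δ ≥ 1, i.e. tan φ tan δ ≤ −1.
The boundary is |tan φ| · |tan δ| = 1, so |φ| = 90° − |δ| = 90° − 47.1° = 42.9° in the southern hemisphere.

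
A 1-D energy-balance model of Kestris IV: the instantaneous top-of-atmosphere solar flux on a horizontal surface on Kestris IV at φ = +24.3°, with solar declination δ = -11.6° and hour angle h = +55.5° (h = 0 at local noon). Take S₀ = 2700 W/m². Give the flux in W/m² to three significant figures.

cos θ_z = sin φ sin δ + cos φ cos δ cos h = -0.082746 + 0.505681 = 0.422935.
Flux = S₀ · cos θ_z = 2700 × 0.422935 = 1142 W/m².

1.14e+03 W/m²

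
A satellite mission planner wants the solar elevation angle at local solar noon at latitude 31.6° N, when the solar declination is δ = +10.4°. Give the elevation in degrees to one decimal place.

68.8°

At local noon the hour angle is zero, so the zenith angle equals |ϕ − δ| = |+31.6° − (+10.400°)| = 21.200°.
Elevation = 90° − 21.200° = 68.8°.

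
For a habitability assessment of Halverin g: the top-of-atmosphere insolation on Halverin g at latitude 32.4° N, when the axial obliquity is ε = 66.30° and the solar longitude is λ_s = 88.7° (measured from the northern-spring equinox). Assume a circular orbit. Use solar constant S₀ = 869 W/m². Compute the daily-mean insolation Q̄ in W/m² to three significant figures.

Solar declination: sin δ = sin ε · sin λ_s = sin 66.30° × sin 88.7° = 0.91543, so δ = +66.266°.
cos H₀ = −tan(+32.4°) tan(+66.266°) = -1.4434 ≤ −1 ⇒ polar day, H₀ = π.
Bracket: H₀ sin φ sin δ + cos φ cos δ sin H₀ = 3.1416×0.53583×0.91543 + 0.84433×0.40248×0.00000 = 1.541001 + 0.000000 = 1.541001.
Q̄ = (S₀/π) × [bracket] = (869/π) × 1.541001 = 426.3 W/m².

Q̄ ≈ 426 W/m²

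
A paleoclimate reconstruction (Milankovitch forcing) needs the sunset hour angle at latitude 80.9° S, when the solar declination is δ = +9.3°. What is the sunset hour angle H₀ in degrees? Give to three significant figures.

H₀ = 0.00°

cos H₀ = −tan φ · tan δ = 1.0224 ≥ 1, so the Sun never rises (polar night) and H₀ = 0.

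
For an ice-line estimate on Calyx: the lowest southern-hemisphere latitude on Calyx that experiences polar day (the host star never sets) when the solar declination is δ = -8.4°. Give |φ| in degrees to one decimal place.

Polar day requires cos H₀ = −tan φ tan δ ≤ −1, i.e. tan φ tan δ ≥ 1.
The boundary is |tan φ| · |tan δ| = 1, so |φ| = 90° − |δ| = 90° − 8.4° = 81.6° in the southern hemisphere.

|φ| = 81.6°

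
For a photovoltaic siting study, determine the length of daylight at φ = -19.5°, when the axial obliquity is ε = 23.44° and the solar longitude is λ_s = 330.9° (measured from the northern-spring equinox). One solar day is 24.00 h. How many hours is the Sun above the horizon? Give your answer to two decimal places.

Solar declination: sin δ = sin ε · sin λ_s = sin 23.44° × sin 330.9° = -0.19346, so δ = -11.155°.
cos H₀ = −tan φ · tan δ = −tan(-19.5°) × tan(-11.155°) = -0.0698, so H₀ = 1.6407 rad = 94.00°.
Daylight = 2H₀/(2π) × 24.00 h = (1.6407/π) × 24.00 = 12.53 h.

12.53 h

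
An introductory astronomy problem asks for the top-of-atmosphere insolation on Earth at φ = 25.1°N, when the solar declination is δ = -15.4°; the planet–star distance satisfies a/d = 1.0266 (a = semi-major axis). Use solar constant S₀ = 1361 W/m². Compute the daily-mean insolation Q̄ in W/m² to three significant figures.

Q̄ ≈ 321 W/m²

cos H₀ = −tan(+25.1°) tan(-15.400°) = 0.1290, H₀ = 1.4414 rad.
Bracket: H₀ sin φ sin δ + cos φ cos δ sin H₀ = 1.4414×0.42420×-0.26556 + 0.90557×0.96410×0.99164 = -0.162375 + 0.865761 = 0.703386.
Inverse-square distance factor (a/d)² = 1.0266² = 1.053908.
Q̄ = (S₀/π) × 1.053908 × [bracket] = (1361/π) × 1.053908 × 0.703386 = 321.1 W/m².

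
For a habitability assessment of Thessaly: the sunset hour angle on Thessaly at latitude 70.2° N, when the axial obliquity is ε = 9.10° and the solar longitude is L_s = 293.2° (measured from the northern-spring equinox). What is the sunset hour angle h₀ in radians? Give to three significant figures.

Solar declination: sin δ = sin ε · sin L_s = sin 9.10° × sin 293.2° = -0.14537, so δ = -8.359°.
cos h₀ = −tan ϕ · tan δ = −tan(+70.2°) × tan(-8.359°) = 0.4081, so h₀ = 1.1504 rad = 65.91°.

h₀ = 1.15 rad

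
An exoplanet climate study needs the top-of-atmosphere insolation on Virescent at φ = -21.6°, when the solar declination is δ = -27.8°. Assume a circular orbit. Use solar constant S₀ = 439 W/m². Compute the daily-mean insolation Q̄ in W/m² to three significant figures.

Q̄ ≈ 155 W/m²

cos H₀ = −tan(-21.6°) tan(-27.800°) = -0.2087, H₀ = 1.7811 rad.
Bracket: H₀ sin φ sin δ + cos φ cos δ sin H₀ = 1.7811×-0.36812×-0.46639 + 0.92978×0.88458×0.97797 = 0.305793 + 0.804346 = 1.110139.
Q̄ = (S₀/π) × [bracket] = (439/π) × 1.110139 = 155.1 W/m².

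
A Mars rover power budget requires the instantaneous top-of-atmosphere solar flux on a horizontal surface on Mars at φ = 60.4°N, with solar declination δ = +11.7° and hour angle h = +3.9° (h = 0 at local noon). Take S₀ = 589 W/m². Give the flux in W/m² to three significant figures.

cos θ_z = sin φ sin δ + cos φ cos δ cos h = 0.176323 + 0.482559 = 0.658882.
Flux = S₀ · cos θ_z = 589 × 0.658882 = 388.1 W/m².

388 W/m²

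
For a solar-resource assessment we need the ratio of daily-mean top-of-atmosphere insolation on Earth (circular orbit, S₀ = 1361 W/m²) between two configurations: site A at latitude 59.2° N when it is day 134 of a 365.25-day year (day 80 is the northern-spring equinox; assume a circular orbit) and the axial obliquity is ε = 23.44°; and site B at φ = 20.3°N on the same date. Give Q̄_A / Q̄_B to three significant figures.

— Configuration A (φ=+59.2°):
Solar longitude: λ_s = 360° × (134 − 80)/365.25 = 53.224°.
sin δ = sin 23.44° × sin 53.224° = 0.31862, so δ = +18.580°.
cos H₀ = −tan(+59.2°) tan(+18.580°) = -0.5639, H₀ = 2.1699 rad.
Bracket: H₀ sin φ sin δ + cos φ cos δ sin H₀ = 2.1699×0.85896×0.31862 + 0.51204×0.94788×0.82586 = 0.593862 + 0.400833 = 0.994695.
Q̄ = (S₀/π) × [bracket] = (1361/π) × 0.994695 = 430.92 W/m².
— Configuration B (φ=+20.3°):
cos H₀ = −tan(+20.3°) tan(+18.580°) = -0.1243, H₀ = 1.6955 rad.
Bracket: H₀ sin φ sin δ + cos φ cos δ sin H₀ = 1.6955×0.34694×0.31862 + 0.93789×0.94788×0.99224 = 0.187424 + 0.882108 = 1.069532.
Q̄ = (S₀/π) × [bracket] = (1361/π) × 1.069532 = 463.34 W/m².
Ratio Q̄_A / Q̄_B = 430.92 / 463.34 = 0.9300.

Q̄_A / Q̄_B ≈ 0.930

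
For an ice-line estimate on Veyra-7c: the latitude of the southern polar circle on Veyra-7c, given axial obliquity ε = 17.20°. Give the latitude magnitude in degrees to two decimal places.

The polar circle is the lowest latitude that experiences at least one full rotation of continuous darkness at the northern-summer solstice; it lies at |ϕ| = 90° − ε = 90° − 17.20° = 72.80°.

72.80°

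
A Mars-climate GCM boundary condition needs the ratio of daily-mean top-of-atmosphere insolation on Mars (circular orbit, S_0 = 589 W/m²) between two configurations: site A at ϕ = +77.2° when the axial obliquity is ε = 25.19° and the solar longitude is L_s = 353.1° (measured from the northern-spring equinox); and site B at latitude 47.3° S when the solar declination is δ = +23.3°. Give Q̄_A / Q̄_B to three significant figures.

— Configuration A (ϕ=+77.2°):
Solar declination: sin δ = sin ε · sin L_s = sin 25.19° × sin 353.1° = -0.05113, so δ = -2.931°.
cos h₀ = −tan(+77.2°) tan(-2.931°) = 0.2254, h₀ = 1.3435 rad.
Bracket: h₀ sin ϕ sin δ + cos ϕ cos δ sin h₀ = 1.3435×0.97515×-0.05113 + 0.22155×0.99869×0.97428 = -0.066986 + 0.215569 = 0.148583.
Q̄ = (S_0/π) × [bracket] = (589/π) × 0.148583 = 27.857 W/m².
— Configuration B (ϕ=-47.3°):
cos h₀ = −tan(-47.3°) tan(+23.300°) = 0.4667, h₀ = 1.0852 rad.
Bracket: h₀ sin ϕ sin δ + cos ϕ cos δ sin h₀ = 1.0852×-0.73491×0.39555 + 0.67816×0.91845×0.88441 = -0.315461 + 0.550860 = 0.235399.
Q̄ = (S_0/π) × [bracket] = (589/π) × 0.235399 = 44.134 W/m².
Ratio Q̄_A / Q̄_B = 27.857 / 44.134 = 0.6312.

Q̄_A / Q̄_B ≈ 0.631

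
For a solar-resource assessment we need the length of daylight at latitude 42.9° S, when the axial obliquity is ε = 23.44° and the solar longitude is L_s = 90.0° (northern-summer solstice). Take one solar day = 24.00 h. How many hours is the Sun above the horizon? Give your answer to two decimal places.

8.83 h

Solar declination: sin δ = sin ε · sin L_s = sin 23.44° × sin 90.0° = 0.39779, so δ = +23.440°.
cos h₀ = −tan ϕ · tan δ = −tan(-42.9°) × tan(+23.440°) = 0.4029, so h₀ = 1.1561 rad = 66.24°.
Daylight = 2h₀/(2π) × 24.00 h = (1.1561/π) × 24.00 = 8.83 h.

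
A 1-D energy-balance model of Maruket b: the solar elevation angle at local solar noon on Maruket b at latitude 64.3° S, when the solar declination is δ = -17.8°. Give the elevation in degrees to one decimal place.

At local noon the hour angle is zero, so the zenith angle equals |φ − δ| = |-64.3° − (-17.800°)| = 46.500°.
Elevation = 90° − 46.500° = 43.5°.

43.5°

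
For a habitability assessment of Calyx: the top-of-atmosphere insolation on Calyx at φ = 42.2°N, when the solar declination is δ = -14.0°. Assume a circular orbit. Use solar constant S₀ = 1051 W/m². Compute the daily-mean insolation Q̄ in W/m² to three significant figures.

Q̄ ≈ 161 W/m²

cos H₀ = −tan(+42.2°) tan(-14.000°) = 0.2261, H₀ = 1.3427 rad.
Bracket: H₀ sin φ sin δ + cos φ cos δ sin H₀ = 1.3427×0.67172×-0.24192 + 0.74080×0.97030×0.97411 = -0.218192 + 0.700189 = 0.481997.
Q̄ = (S₀/π) × [bracket] = (1051/π) × 0.481997 = 161.2 W/m².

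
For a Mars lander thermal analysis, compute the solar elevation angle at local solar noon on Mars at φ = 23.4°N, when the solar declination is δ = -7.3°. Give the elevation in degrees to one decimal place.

59.3°

At local noon the hour angle is zero, so the zenith angle equals |φ − δ| = |+23.4° − (-7.300°)| = 30.700°.
Elevation = 90° − 30.700° = 59.3°.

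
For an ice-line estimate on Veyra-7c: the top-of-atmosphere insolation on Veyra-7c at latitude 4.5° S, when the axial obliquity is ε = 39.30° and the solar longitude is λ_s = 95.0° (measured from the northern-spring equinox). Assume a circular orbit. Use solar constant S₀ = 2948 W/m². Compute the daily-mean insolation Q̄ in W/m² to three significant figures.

Q̄ ≈ 654 W/m²

Solar declination: sin δ = sin ε · sin λ_s = sin 39.30° × sin 95.0° = 0.63097, so δ = +39.122°.
cos H₀ = −tan(-4.5°) tan(+39.122°) = 0.0640, H₀ = 1.5067 rad.
Bracket: H₀ sin φ sin δ + cos φ cos δ sin H₀ = 1.5067×-0.07846×0.63097 + 0.99692×0.77581×0.99795 = -0.074591 + 0.771835 = 0.697244.
Q̄ = (S₀/π) × [bracket] = (2948/π) × 0.697244 = 654.3 W/m².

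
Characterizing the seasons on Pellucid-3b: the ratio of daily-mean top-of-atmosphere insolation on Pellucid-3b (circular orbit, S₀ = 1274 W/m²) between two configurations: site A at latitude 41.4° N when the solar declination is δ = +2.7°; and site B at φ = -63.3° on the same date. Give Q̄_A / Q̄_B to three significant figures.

Q̄_A / Q̄_B ≈ 2.08

— Configuration A (φ=+41.4°):
cos H₀ = −tan(+41.4°) tan(+2.700°) = -0.0416, H₀ = 1.6124 rad.
Bracket: H₀ sin φ sin δ + cos φ cos δ sin H₀ = 1.6124×0.66131×0.04711 + 0.75011×0.99889×0.99914 = 0.050233 + 0.748633 = 0.798866.
Q̄ = (S₀/π) × [bracket] = (1274/π) × 0.798866 = 323.96 W/m².
— Configuration B (φ=-63.3°):
cos H₀ = −tan(-63.3°) tan(+2.700°) = 0.0938, H₀ = 1.4769 rad.
Bracket: H₀ sin φ sin δ + cos φ cos δ sin H₀ = 1.4769×-0.89337×0.04711 + 0.44932×0.99889×0.99559 = -0.062158 + 0.446842 = 0.384684.
Q̄ = (S₀/π) × [bracket] = (1274/π) × 0.384684 = 156.00 W/m².
Ratio Q̄_A / Q̄_B = 323.96 / 156.00 = 2.077.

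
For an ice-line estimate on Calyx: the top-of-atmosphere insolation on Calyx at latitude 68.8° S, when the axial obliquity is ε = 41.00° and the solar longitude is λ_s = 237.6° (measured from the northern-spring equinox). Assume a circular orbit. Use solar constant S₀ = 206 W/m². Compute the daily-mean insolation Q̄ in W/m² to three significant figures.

Q̄ ≈ 106 W/m²

Solar declination: sin δ = sin ε · sin λ_s = sin 41.00° × sin 237.6° = -0.55393, so δ = -33.637°.
cos H₀ = −tan(-68.8°) tan(-33.637°) = -1.7153 ≤ −1 ⇒ polar day, H₀ = π.
Bracket: H₀ sin φ sin δ + cos φ cos δ sin H₀ = 3.1416×-0.93232×-0.55393 + 0.36162×0.83256×0.00000 = 1.622448 + 0.000000 = 1.622448.
Q̄ = (S₀/π) × [bracket] = (206/π) × 1.622448 = 106.4 W/m².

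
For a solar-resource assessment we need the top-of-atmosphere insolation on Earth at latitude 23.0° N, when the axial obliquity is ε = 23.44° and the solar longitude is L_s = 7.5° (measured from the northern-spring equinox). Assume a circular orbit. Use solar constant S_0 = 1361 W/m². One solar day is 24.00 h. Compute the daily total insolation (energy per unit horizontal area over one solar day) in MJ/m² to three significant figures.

Solar declination: sin δ = sin ε · sin L_s = sin 23.44° × sin 7.5° = 0.05192, so δ = +2.976°.
cos h₀ = −tan(+23.0°) tan(+2.976°) = -0.0221, h₀ = 1.5929 rad.
Bracket: h₀ sin ϕ sin δ + cos ϕ cos δ sin h₀ = 1.5929×0.39073×0.05192 + 0.92050×0.99865×0.99976 = 0.032315 + 0.919037 = 0.951352.
Q̄ = (S_0/π) × [bracket] = (1361/π) × 0.951352 = 412.14 W/m².
Daily total = Q̄ × 24.00 h × 3600 s/h = 412.14 × 24.00 × 3600 / 10⁶ = 35.61 MJ/m².

35.6 MJ/m²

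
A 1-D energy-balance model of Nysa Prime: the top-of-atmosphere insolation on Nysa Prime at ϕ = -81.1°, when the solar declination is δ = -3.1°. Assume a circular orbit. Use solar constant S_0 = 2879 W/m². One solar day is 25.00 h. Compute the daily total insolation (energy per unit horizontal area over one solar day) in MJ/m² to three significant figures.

cos h₀ = −tan(-81.1°) tan(-3.100°) = -0.3458, h₀ = 1.9239 rad.
Bracket: h₀ sin ϕ sin δ + cos ϕ cos δ sin h₀ = 1.9239×-0.98796×-0.05408 + 0.15471×0.99854×0.93829 = 0.102792 + 0.144951 = 0.247743.
Q̄ = (S_0/π) × [bracket] = (2879/π) × 0.247743 = 227.04 W/m².
Daily total = Q̄ × 25.00 h × 3600 s/h = 227.04 × 25.00 × 3600 / 10⁶ = 20.43 MJ/m².

20.4 MJ/m²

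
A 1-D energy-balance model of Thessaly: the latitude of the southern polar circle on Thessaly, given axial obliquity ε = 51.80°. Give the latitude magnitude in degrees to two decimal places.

The polar circle is the lowest latitude that experiences at least one full rotation of continuous darkness at the northern-summer solstice; it lies at |φ| = 90° − ε = 90° − 51.80° = 38.20°.

38.20°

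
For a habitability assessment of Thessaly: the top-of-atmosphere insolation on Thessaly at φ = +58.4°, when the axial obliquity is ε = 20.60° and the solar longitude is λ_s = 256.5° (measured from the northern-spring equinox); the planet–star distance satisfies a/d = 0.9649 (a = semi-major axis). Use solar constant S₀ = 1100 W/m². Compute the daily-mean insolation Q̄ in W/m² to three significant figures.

Solar declination: sin δ = sin ε · sin λ_s = sin 20.60° × sin 256.5° = -0.34212, so δ = -20.006°.
cos H₀ = −tan(+58.4°) tan(-20.006°) = 0.5918, H₀ = 0.9375 rad.
Bracket: H₀ sin φ sin δ + cos φ cos δ sin H₀ = 0.9375×0.85173×-0.34212 + 0.52399×0.93966×0.80607 = -0.273182 + 0.396887 = 0.123705.
Inverse-square distance factor (a/d)² = 0.9649² = 0.931032.
Q̄ = (S₀/π) × 0.931032 × [bracket] = (1100/π) × 0.931032 × 0.123705 = 40.33 W/m².

Q̄ ≈ 40.3 W/m²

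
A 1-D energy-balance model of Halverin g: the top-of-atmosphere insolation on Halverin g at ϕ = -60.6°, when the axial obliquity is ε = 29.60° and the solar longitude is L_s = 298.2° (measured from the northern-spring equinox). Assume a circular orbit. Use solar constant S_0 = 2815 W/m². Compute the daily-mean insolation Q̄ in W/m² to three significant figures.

Solar declination: sin δ = sin ε · sin L_s = sin 29.60° × sin 298.2° = -0.43531, so δ = -25.805°.
cos h₀ = −tan(-60.6°) tan(-25.805°) = -0.8581, h₀ = 2.6024 rad.
Bracket: h₀ sin ϕ sin δ + cos ϕ cos δ sin h₀ = 2.6024×-0.87121×-0.43531 + 0.49090×0.90028×0.51343 = 0.986951 + 0.226909 = 1.213860.
Q̄ = (S_0/π) × [bracket] = (2815/π) × 1.213860 = 1088 W/m².

Q̄ ≈ 1.09e+03 W/m²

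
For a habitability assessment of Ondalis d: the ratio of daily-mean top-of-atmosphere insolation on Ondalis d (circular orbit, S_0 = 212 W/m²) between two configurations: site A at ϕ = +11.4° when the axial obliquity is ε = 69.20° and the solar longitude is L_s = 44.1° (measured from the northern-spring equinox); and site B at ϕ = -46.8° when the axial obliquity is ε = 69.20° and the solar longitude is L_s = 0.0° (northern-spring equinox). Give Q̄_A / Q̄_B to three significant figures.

— Configuration A (ϕ=+11.4°):
Solar declination: sin δ = sin ε · sin L_s = sin 69.20° × sin 44.1° = 0.65056, so δ = +40.584°.
cos h₀ = −tan(+11.4°) tan(+40.584°) = -0.1727, h₀ = 1.7444 rad.
Bracket: h₀ sin ϕ sin δ + cos ϕ cos δ sin h₀ = 1.7444×0.19766×0.65056 + 0.98027×0.75946×0.98497 = 0.224312 + 0.733286 = 0.957598.
Q̄ = (S_0/π) × [bracket] = (212/π) × 0.957598 = 64.620 W/m².
— Configuration B (ϕ=-46.8°):
Solar declination: sin δ = sin ε · sin L_s = sin 69.20° × sin 0.0° = 0.00000, so δ = +0.000°.
cos h₀ = −tan(-46.8°) tan(+0.000°) = 0.0000, h₀ = 1.5708 rad.
Bracket: h₀ sin ϕ sin δ + cos ϕ cos δ sin h₀ = 1.5708×-0.72897×0.00000 + 0.68455×1.00000×1.00000 = -0.000000 + 0.684550 = 0.684550.
Q̄ = (S_0/π) × [bracket] = (212/π) × 0.684550 = 46.195 W/m².
Ratio Q̄_A / Q̄_B = 64.620 / 46.195 = 1.399.

Q̄_A / Q̄_B ≈ 1.40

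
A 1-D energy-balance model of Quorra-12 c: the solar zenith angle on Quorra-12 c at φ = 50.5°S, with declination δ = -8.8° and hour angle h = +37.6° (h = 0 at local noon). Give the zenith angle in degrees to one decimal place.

cos θ_z = sin φ sin δ + cos φ cos δ cos h = 0.118048 + 0.498026 = 0.616074.
θ_z = arccos(0.616074) = 52.0°.

θ_z = 52.0°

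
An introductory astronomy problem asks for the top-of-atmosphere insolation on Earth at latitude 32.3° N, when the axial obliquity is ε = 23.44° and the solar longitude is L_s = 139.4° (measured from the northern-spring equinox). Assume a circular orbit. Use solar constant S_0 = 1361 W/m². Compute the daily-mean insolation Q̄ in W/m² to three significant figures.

Q̄ ≈ 453 W/m²

Solar declination: sin δ = sin ε · sin L_s = sin 23.44° × sin 139.4° = 0.25887, so δ = +15.003°.
cos h₀ = −tan(+32.3°) tan(+15.003°) = -0.1694, h₀ = 1.7410 rad.
Bracket: h₀ sin ϕ sin δ + cos ϕ cos δ sin h₀ = 1.7410×0.53435×0.25887 + 0.84526×0.96591×0.98554 = 0.240828 + 0.804639 = 1.045467.
Q̄ = (S_0/π) × [bracket] = (1361/π) × 1.045467 = 452.9 W/m².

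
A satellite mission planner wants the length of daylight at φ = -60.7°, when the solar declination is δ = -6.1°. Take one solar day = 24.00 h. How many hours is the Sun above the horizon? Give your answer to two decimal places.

13.46 h

cos H₀ = −tan φ · tan δ = −tan(-60.7°) × tan(-6.100°) = -0.1904, so H₀ = 1.7624 rad = 100.98°.
Daylight = 2H₀/(2π) × 24.00 h = (1.7624/π) × 24.00 = 13.46 h.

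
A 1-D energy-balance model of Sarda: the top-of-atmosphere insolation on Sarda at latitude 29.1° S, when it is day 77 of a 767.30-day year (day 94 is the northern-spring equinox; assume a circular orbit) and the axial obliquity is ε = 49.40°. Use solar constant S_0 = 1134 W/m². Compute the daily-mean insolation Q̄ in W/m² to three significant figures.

Solar longitude: L_s = 360° × (77 − 94)/767.30 = -7.976°, i.e. -7.976° + 360° = 352.024°.
sin δ = sin 49.40° × sin 352.024° = -0.10536, so δ = -6.048°.
cos h₀ = −tan(-29.1°) tan(-6.048°) = -0.0590, h₀ = 1.6298 rad.
Bracket: h₀ sin ϕ sin δ + cos ϕ cos δ sin h₀ = 1.6298×-0.48634×-0.10536 + 0.87377×0.99443×0.99826 = 0.083512 + 0.867391 = 0.950903.
Q̄ = (S_0/π) × [bracket] = (1134/π) × 0.950903 = 343.2 W/m².

Q̄ ≈ 343 W/m²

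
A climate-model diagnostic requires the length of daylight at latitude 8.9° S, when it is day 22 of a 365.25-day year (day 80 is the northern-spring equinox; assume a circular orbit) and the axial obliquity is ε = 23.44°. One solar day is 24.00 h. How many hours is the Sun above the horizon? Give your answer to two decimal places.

12.42 h

Solar longitude: λ_s = 360° × (22 − 80)/365.25 = -57.166°, i.e. -57.166° + 360° = 302.834°.
sin δ = sin 23.44° × sin 302.834° = -0.33424, so δ = -19.526°.
cos H₀ = −tan φ · tan δ = −tan(-8.9°) × tan(-19.526°) = -0.0555, so H₀ = 1.6264 rad = 93.18°.
Daylight = 2H₀/(2π) × 24.00 h = (1.6264/π) × 24.00 = 12.42 h.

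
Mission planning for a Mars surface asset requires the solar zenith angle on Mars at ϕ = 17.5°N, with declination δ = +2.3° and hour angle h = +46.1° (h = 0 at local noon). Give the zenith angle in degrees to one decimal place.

θ_z = 47.7°

cos θ_z = sin ϕ sin δ + cos ϕ cos δ cos h = 0.012068 + 0.660776 = 0.672844.
θ_z = arccos(0.672844) = 47.7°.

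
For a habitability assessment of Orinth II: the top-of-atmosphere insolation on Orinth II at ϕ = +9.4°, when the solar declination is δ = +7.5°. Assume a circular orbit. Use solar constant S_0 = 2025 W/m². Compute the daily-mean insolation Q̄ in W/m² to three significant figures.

Q̄ ≈ 652 W/m²

cos h₀ = −tan(+9.4°) tan(+7.500°) = -0.0218, h₀ = 1.5926 rad.
Bracket: h₀ sin ϕ sin δ + cos ϕ cos δ sin h₀ = 1.5926×0.16333×0.13053 + 0.98657×0.99144×0.99976 = 0.033953 + 0.977890 = 1.011843.
Q̄ = (S_0/π) × [bracket] = (2025/π) × 1.011843 = 652.2 W/m².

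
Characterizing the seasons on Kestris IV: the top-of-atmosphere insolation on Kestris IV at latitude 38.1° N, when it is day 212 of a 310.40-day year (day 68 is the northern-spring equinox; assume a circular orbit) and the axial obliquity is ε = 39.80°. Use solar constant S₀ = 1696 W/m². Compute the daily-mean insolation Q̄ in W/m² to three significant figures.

Q̄ ≈ 498 W/m²

Solar longitude: λ_s = 360° × (212 − 68)/310.40 = 167.010°.
sin δ = sin 39.80° × sin 167.010° = 0.14388, so δ = +8.272°.
cos H₀ = −tan(+38.1°) tan(+8.272°) = -0.1140, H₀ = 1.6850 rad.
Bracket: H₀ sin φ sin δ + cos φ cos δ sin H₀ = 1.6850×0.61704×0.14388 + 0.78694×0.98959×0.99348 = 0.149594 + 0.773671 = 0.923265.
Q̄ = (S₀/π) × [bracket] = (1696/π) × 0.923265 = 498.4 W/m².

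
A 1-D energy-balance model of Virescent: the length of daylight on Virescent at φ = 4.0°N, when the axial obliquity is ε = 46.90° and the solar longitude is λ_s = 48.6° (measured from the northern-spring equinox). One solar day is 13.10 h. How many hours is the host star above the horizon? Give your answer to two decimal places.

Solar declination: sin δ = sin ε · sin λ_s = sin 46.90° × sin 48.6° = 0.54770, so δ = +33.210°.
cos H₀ = −tan φ · tan δ = −tan(+4.0°) × tan(+33.210°) = -0.0458, so H₀ = 1.6166 rad = 92.62°.
Daylight = 2H₀/(2π) × 13.10 h = (1.6166/π) × 13.10 = 6.74 h.

6.74 h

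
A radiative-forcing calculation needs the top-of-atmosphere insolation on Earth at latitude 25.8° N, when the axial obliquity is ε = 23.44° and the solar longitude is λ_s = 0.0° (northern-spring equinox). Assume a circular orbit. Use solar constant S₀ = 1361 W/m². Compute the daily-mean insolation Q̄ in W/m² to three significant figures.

Solar declination: sin δ = sin ε · sin λ_s = sin 23.44° × sin 0.0° = 0.00000, so δ = +0.000°.
cos H₀ = −tan(+25.8°) tan(+0.000°) = -0.0000, H₀ = 1.5708 rad.
Bracket: H₀ sin φ sin δ + cos φ cos δ sin H₀ = 1.5708×0.43523×0.00000 + 0.90032×1.00000×1.00000 = 0.000000 + 0.900320 = 0.900320.
Q̄ = (S₀/π) × [bracket] = (1361/π) × 0.900320 = 390.0 W/m².

Q̄ ≈ 390 W/m²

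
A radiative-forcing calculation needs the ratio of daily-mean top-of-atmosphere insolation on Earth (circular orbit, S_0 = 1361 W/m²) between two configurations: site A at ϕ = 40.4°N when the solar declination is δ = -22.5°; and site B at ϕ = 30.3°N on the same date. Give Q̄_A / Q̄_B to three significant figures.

— Configuration A (ϕ=+40.4°):
cos h₀ = −tan(+40.4°) tan(-22.500°) = 0.3525, h₀ = 1.2105 rad.
Bracket: h₀ sin ϕ sin δ + cos ϕ cos δ sin h₀ = 1.2105×0.64812×-0.38268 + 0.76154×0.92388×0.93580 = -0.300231 + 0.658402 = 0.358171.
Q̄ = (S_0/π) × [bracket] = (1361/π) × 0.358171 = 155.17 W/m².
— Configuration B (ϕ=+30.3°):
cos h₀ = −tan(+30.3°) tan(-22.500°) = 0.2420, h₀ = 1.3263 rad.
Bracket: h₀ sin ϕ sin δ + cos ϕ cos δ sin h₀ = 1.3263×0.50453×-0.38268 + 0.86340×0.92388×0.97026 = -0.256073 + 0.773955 = 0.517882.
Q̄ = (S_0/π) × [bracket] = (1361/π) × 0.517882 = 224.36 W/m².
Ratio Q̄_A / Q̄_B = 155.17 / 224.36 = 0.6916.

Q̄_A / Q̄_B ≈ 0.692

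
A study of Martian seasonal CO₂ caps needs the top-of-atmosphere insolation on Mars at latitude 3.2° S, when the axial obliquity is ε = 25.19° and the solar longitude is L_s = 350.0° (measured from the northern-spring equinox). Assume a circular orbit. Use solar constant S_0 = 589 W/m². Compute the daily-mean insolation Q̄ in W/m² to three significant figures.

Solar declination: sin δ = sin ε · sin L_s = sin 25.19° × sin 350.0° = -0.07391, so δ = -4.239°.
cos h₀ = −tan(-3.2°) tan(-4.239°) = -0.0041, h₀ = 1.5749 rad.
Bracket: h₀ sin ϕ sin δ + cos ϕ cos δ sin h₀ = 1.5749×-0.05582×-0.07391 + 0.99844×0.99727×0.99999 = 0.006497 + 0.995704 = 1.002201.
Q̄ = (S_0/π) × [bracket] = (589/π) × 1.002201 = 187.9 W/m².

Q̄ ≈ 188 W/m²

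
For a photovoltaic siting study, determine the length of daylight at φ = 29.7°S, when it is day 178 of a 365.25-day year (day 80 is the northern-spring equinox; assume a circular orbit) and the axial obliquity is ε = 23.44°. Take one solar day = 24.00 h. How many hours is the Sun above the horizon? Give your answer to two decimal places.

Solar longitude: λ_s = 360° × (178 − 80)/365.25 = 96.591°.
sin δ = sin 23.44° × sin 96.591° = 0.39516, so δ = +23.276°.
cos H₀ = −tan φ · tan δ = −tan(-29.7°) × tan(+23.276°) = 0.2454, so H₀ = 1.3229 rad = 75.80°.
Daylight = 2H₀/(2π) × 24.00 h = (1.3229/π) × 24.00 = 10.11 h.

10.11 h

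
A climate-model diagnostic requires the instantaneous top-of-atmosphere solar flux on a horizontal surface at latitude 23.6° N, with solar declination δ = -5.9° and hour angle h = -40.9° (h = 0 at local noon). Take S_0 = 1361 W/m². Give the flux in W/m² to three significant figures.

cos θ_z = sin ϕ sin δ + cos ϕ cos δ cos h = -0.041153 + 0.688967 = 0.647814.
Flux = S_0 · cos θ_z = 1361 × 0.647814 = 881.7 W/m².

882 W/m²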